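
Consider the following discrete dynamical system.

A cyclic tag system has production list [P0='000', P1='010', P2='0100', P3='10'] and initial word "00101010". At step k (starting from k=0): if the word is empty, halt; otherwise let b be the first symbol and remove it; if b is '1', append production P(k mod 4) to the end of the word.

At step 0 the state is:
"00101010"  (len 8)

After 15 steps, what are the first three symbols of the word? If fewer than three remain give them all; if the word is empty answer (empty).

[0] "00101010"  (len 8)
[1] "0101010"  (len 7)
[2] "101010"  (len 6)
[3] "010100100"  (len 9)
[4] "10100100"  (len 8)
[5] "0100100000"  (len 10)
[6] "100100000"  (len 9)
[7] "001000000100"  (len 12)
[8] "01000000100"  (len 11)
[9] "1000000100"  (len 10)
[10] "000000100010"  (len 12)
[11] "00000100010"  (len 11)
[12] "0000100010"  (len 10)
[13] "000100010"  (len 9)
[14] "00100010"  (len 8)
[15] "0100010"  (len 7)

010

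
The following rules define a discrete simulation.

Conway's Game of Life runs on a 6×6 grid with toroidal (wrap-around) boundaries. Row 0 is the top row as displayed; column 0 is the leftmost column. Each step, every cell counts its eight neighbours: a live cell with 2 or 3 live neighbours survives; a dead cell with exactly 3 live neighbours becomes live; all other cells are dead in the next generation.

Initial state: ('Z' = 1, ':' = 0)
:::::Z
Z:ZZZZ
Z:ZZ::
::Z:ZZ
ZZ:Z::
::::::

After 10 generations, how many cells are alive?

17

gen 0: :::::Z
Z:ZZZZ
Z:ZZ::
::Z:ZZ
ZZ:Z::
::::::
gen 1: Z::Z:Z
Z:Z:::
Z:::::
::::ZZ
ZZZZZZ
Z:::::
gen 2: Z::::Z
Z:::::
ZZ::::
::Z:::
:ZZZ::
::::::
gen 3: Z::::Z
::::::
ZZ::::
Z::Z::
:ZZZ::
ZZZ:::
gen 4: Z::::Z
:Z:::Z
ZZ::::
Z::Z::
:::Z::
:::Z:Z
gen 5: :::::Z
:Z:::Z
:ZZ::Z
ZZZ:::
::ZZ::
Z::::Z
gen 6: ::::ZZ
:ZZ:ZZ
:::::Z
Z:::::
::ZZ:Z
Z:::ZZ
gen 7: :Z::::
:::Z::
:Z::ZZ
Z:::ZZ
:Z:Z::
Z:::::
gen 8: ::::::
Z:Z:Z:
:::Z::
:ZZZ::
:Z::Z:
ZZZ:::
gen 9: Z:ZZ:Z
:::Z::
::::Z:
:Z:ZZ:
::::::
ZZZ:::
gen 10: Z::ZZZ
::ZZ:Z
::Z:Z:
:::ZZ:
Z::Z::
Z:ZZ:Z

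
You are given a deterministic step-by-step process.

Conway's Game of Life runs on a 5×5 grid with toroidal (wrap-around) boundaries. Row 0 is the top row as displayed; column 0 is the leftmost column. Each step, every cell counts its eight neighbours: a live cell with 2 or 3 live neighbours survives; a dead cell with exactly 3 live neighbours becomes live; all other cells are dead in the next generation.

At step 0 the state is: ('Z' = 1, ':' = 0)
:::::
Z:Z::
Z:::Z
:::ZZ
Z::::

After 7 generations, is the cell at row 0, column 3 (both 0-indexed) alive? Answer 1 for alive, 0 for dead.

k=0  :::::
Z:Z::
Z:::Z
:::ZZ
Z::::
k=1  :Z:::
ZZ::Z
ZZ:::
:::Z:
::::Z
k=2  :Z::Z
::Z:Z
:ZZ::
Z:::Z
:::::
k=3  Z::Z:
::Z::
:ZZ:Z
ZZ:::
::::Z
k=4  :::ZZ
Z:Z:Z
::ZZ:
:ZZZZ
:Z::Z
k=5  :ZZ::
ZZZ::
:::::
:Z::Z
:Z:::
k=6  :::::
Z:Z::
::Z::
Z::::
:Z:::
k=7  :Z:::
:Z:::
:::::
:Z:::
:::::

0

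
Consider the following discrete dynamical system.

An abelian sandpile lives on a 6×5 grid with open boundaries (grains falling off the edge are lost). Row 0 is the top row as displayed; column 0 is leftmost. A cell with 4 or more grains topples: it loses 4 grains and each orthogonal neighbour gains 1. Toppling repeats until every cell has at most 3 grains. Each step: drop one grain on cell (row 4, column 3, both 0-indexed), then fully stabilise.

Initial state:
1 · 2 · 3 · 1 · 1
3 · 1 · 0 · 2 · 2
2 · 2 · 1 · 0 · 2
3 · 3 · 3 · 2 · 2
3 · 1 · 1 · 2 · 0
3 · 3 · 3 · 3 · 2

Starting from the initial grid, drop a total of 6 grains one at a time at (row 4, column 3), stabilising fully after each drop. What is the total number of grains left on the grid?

56

k=0  1 · 2 · 3 · 1 · 1
3 · 1 · 0 · 2 · 2
2 · 2 · 1 · 0 · 2
3 · 3 · 3 · 2 · 2
3 · 1 · 1 · 2 · 0
3 · 3 · 3 · 3 · 2
k=1  1 · 2 · 3 · 1 · 1
3 · 1 · 0 · 2 · 2
2 · 2 · 1 · 0 · 2
3 · 3 · 3 · 2 · 2
3 · 1 · 1 · 3 · 0
3 · 3 · 3 · 3 · 2
k=2  1 · 2 · 3 · 1 · 1
3 · 1 · 0 · 2 · 2
3 · 3 · 2 · 1 · 2
1 · 2 · 2 · 0 · 3
2 · 1 · 1 · 3 · 1
1 · 2 · 2 · 1 · 3
k=3  1 · 2 · 3 · 1 · 1
3 · 1 · 0 · 2 · 2
3 · 3 · 2 · 1 · 2
1 · 2 · 2 · 1 · 3
2 · 1 · 2 · 0 · 2
1 · 2 · 2 · 2 · 3
k=4  1 · 2 · 3 · 1 · 1
3 · 1 · 0 · 2 · 2
3 · 3 · 2 · 1 · 2
1 · 2 · 2 · 1 · 3
2 · 1 · 2 · 1 · 2
1 · 2 · 2 · 2 · 3
k=5  1 · 2 · 3 · 1 · 1
3 · 1 · 0 · 2 · 2
3 · 3 · 2 · 1 · 2
1 · 2 · 2 · 1 · 3
2 · 1 · 2 · 2 · 2
1 · 2 · 2 · 2 · 3
k=6  1 · 2 · 3 · 1 · 1
3 · 1 · 0 · 2 · 2
3 · 3 · 2 · 1 · 2
1 · 2 · 2 · 1 · 3
2 · 1 · 2 · 3 · 2
1 · 2 · 2 · 2 · 3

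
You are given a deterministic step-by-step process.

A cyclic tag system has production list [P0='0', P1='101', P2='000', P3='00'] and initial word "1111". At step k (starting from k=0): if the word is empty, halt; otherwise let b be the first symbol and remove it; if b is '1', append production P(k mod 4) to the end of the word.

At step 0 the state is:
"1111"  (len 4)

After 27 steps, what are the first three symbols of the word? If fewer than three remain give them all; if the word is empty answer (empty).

step 0: "1111"  (len 4)
step 1: "1110"  (len 4)
step 2: "110101"  (len 6)
step 3: "10101000"  (len 8)
step 4: "010100000"  (len 9)
step 5: "10100000"  (len 8)
step 6: "0100000101"  (len 10)
step 7: "100000101"  (len 9)
step 8: "0000010100"  (len 10)
step 9: "000010100"  (len 9)
step 10: "00010100"  (len 8)
step 11: "0010100"  (len 7)
step 12: "010100"  (len 6)
step 13: "10100"  (len 5)
step 14: "0100101"  (len 7)
step 15: "100101"  (len 6)
step 16: "0010100"  (len 7)
step 17: "010100"  (len 6)
step 18: "10100"  (len 5)
step 19: "0100000"  (len 7)
step 20: "100000"  (len 6)
step 21: "000000"  (len 6)
step 22: "00000"  (len 5)
step 23: "0000"  (len 4)
step 24: "000"  (len 3)
step 25: "00"  (len 2)
step 26: "0"  (len 1)
step 27: (halted — word empty)

(empty)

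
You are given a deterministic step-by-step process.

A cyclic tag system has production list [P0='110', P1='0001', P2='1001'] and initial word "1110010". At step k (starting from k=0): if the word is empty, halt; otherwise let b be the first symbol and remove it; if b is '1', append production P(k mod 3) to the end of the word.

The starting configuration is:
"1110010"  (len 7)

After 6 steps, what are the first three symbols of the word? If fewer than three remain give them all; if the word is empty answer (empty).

gen 0: "1110010"  (len 7)
gen 1: "110010110"  (len 9)
gen 2: "100101100001"  (len 12)
gen 3: "001011000011001"  (len 15)
gen 4: "01011000011001"  (len 14)
gen 5: "1011000011001"  (len 13)
gen 6: "0110000110011001"  (len 16)

011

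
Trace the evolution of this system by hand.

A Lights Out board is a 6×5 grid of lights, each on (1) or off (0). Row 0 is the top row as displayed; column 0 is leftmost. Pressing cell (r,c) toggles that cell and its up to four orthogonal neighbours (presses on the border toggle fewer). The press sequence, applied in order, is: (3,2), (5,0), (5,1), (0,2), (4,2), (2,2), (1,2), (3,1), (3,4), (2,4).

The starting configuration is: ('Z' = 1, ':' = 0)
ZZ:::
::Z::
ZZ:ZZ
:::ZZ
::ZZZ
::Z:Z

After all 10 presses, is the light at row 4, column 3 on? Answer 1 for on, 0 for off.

gen 0: ZZ:::
::Z::
ZZ:ZZ
:::ZZ
::ZZZ
::Z:Z
gen 1: ZZ:::
::Z::
ZZZZZ
:ZZ:Z
:::ZZ
::Z:Z
gen 2: ZZ:::
::Z::
ZZZZZ
:ZZ:Z
Z::ZZ
ZZZ:Z
gen 3: ZZ:::
::Z::
ZZZZZ
:ZZ:Z
ZZ:ZZ
::::Z
gen 4: Z:ZZ:
:::::
ZZZZZ
:ZZ:Z
ZZ:ZZ
::::Z
gen 5: Z:ZZ:
:::::
ZZZZZ
:Z::Z
Z:Z:Z
::Z:Z
gen 6: Z:ZZ:
::Z::
Z:::Z
:ZZ:Z
Z:Z:Z
::Z:Z
gen 7: Z::Z:
:Z:Z:
Z:Z:Z
:ZZ:Z
Z:Z:Z
::Z:Z
gen 8: Z::Z:
:Z:Z:
ZZZ:Z
Z:::Z
ZZZ:Z
::Z:Z
gen 9: Z::Z:
:Z:Z:
ZZZ::
Z::Z:
ZZZ::
::Z:Z
gen 10: Z::Z:
:Z:ZZ
ZZZZZ
Z::ZZ
ZZZ::
::Z:Z

0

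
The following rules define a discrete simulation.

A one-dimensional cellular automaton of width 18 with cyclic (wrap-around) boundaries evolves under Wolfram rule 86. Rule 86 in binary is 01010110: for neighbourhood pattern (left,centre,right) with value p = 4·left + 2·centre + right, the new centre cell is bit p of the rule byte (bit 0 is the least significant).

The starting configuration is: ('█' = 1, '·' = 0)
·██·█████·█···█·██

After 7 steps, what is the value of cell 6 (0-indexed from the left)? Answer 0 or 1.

1

[0] ·██·█████·█···█·██
[1] ··█·····█·██·██··█
[2] ████···██··█··████
[3] ···██·█·██████····
[4] ··█·█·█······██···
[5] ·██·█·██····█·██··
[6] █·█·█··██··██··██·
[7] █·█·███·███·███·█·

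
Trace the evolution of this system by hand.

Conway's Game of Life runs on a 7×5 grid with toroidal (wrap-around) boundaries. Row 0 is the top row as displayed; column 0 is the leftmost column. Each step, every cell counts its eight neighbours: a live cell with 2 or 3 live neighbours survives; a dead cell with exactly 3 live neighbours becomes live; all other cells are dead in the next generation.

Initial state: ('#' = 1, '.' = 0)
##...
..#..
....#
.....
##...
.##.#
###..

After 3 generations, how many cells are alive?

11

t=0: ##...
..#..
....#
.....
##...
.##.#
###..
t=1: #....
##...
.....
#....
###..
...##
...##
t=2: ##...
##...
##...
#....
####.
.#...
#..#.
t=3: ..#..
..#.#
....#
.....
#.#.#
...#.
#.#.#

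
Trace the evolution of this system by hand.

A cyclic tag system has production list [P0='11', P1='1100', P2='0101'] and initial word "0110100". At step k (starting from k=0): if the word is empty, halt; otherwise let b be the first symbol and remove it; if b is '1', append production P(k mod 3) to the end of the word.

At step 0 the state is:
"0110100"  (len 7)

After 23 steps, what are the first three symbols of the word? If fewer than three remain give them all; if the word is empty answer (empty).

gen 0: "0110100"  (len 7)
gen 1: "110100"  (len 6)
gen 2: "101001100"  (len 9)
gen 3: "010011000101"  (len 12)
gen 4: "10011000101"  (len 11)
gen 5: "00110001011100"  (len 14)
gen 6: "0110001011100"  (len 13)
gen 7: "110001011100"  (len 12)
gen 8: "100010111001100"  (len 15)
gen 9: "000101110011000101"  (len 18)
gen 10: "00101110011000101"  (len 17)
gen 11: "0101110011000101"  (len 16)
gen 12: "101110011000101"  (len 15)
gen 13: "0111001100010111"  (len 16)
gen 14: "111001100010111"  (len 15)
gen 15: "110011000101110101"  (len 18)
gen 16: "1001100010111010111"  (len 19)
gen 17: "0011000101110101111100"  (len 22)
gen 18: "011000101110101111100"  (len 21)
gen 19: "11000101110101111100"  (len 20)
gen 20: "10001011101011111001100"  (len 23)
gen 21: "00010111010111110011000101"  (len 26)
gen 22: "0010111010111110011000101"  (len 25)
gen 23: "010111010111110011000101"  (len 24)

010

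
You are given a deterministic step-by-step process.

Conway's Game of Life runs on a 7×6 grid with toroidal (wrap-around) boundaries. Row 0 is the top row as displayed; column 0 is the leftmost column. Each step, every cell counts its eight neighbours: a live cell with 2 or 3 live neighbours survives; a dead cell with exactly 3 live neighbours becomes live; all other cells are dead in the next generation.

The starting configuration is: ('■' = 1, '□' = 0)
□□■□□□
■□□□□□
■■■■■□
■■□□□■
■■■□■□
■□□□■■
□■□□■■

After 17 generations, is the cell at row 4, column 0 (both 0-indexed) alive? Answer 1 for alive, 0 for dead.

0

0) □□■□□□
■□□□□□
■■■■■□
■■□□□■
■■■□■□
■□□□■■
□■□□■■
1) ■■□□□■
■□□□□■
□□■■■□
□□□□□□
□□■■■□
□□■□□□
□■□■■□
2) □■■□□□
□□■■□□
□□□■■■
□□□□□□
□□■■□□
□■□□□□
□■□■■■
3) ■■□□□□
□■□□□□
□□■■■□
□□■□□□
□□■□□□
■■□□□□
□■□■■□
4) ■■□□□□
■■□■□□
□■■■□□
□■■□□□
□□■□□□
■■□■□□
□□□□□■
5) □■■□□■
□□□■□□
□□□■□□
□□□□□□
■□□■□□
■■■□□□
□□■□□■
6) ■■■■■□
□□□■■□
□□□□□□
□□□□□□
■□■□□□
■□■■□■
□□□■□■
7) ■■□□□□
□■□□■■
□□□□□□
□□□□□□
■□■■□■
■□■■□■
□□□□□□
8) ■■□□□■
□■□□□■
□□□□□□
□□□□□□
■□■■□■
■□■■□■
□□■□□■
9) □■■□■■
□■□□□■
□□□□□□
□□□□□□
■□■■□■
□□□□□□
□□■■□□
10) □■□□■■
□■■□■■
□□□□□□
□□□□□□
□□□□□□
□■□□■□
□■■■■□
11) □□□□□□
□■■■■■
□□□□□□
□□□□□□
□□□□□□
□■□□■□
□■□□□□
12) ■■□■■□
□□■■■□
□□■■■□
□□□□□□
□□□□□□
□□□□□□
□□□□□□
13) □■□□■■
□□□□□□
□□■□■□
□□□■□□
□□□□□□
□□□□□□
□□□□□□
14) □□□□□□
□□□■■■
□□□■□□
□□□■□□
□□□□□□
□□□□□□
□□□□□□
15) □□□□■□
□□□■■□
□□■■□□
□□□□□□
□□□□□□
□□□□□□
□□□□□□
16) □□□■■□
□□■□■□
□□■■■□
□□□□□□
□□□□□□
□□□□□□
□□□□□□
17) □□□■■□
□□■□□■
□□■□■□
□□□■□□
□□□□□□
□□□□□□
□□□□□□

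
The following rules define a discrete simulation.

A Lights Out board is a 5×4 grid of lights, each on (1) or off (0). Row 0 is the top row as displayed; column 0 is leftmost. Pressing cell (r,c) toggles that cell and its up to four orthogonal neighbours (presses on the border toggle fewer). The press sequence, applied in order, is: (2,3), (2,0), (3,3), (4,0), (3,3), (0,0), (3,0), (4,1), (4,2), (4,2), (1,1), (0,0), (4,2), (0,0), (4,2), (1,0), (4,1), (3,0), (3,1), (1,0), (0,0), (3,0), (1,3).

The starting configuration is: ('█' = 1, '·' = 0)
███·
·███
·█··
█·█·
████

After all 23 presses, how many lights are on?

12

t=0: ███·
·███
·█··
█·█·
████
t=1: ███·
·██·
·███
█·██
████
t=2: ███·
███·
█·██
··██
████
t=3: ███·
███·
█·█·
····
███·
t=4: ███·
███·
█·█·
█···
··█·
t=5: ███·
███·
█·██
█·██
··██
t=6: ··█·
·██·
█·██
█·██
··██
t=7: ··█·
·██·
··██
·███
█·██
t=8: ··█·
·██·
··██
··██
·█·█
t=9: ··█·
·██·
··██
···█
··█·
t=10: ··█·
·██·
··██
··██
·█·█
t=11: ·██·
█···
·███
··██
·█·█
t=12: █·█·
····
·███
··██
·█·█
t=13: █·█·
····
·███
···█
··█·
t=14: ·██·
█···
·███
···█
··█·
t=15: ·██·
█···
·███
··██
·█·█
t=16: ███·
·█··
████
··██
·█·█
t=17: ███·
·█··
████
·███
█·██
t=18: ███·
·█··
·███
█·██
··██
t=19: ███·
·█··
··██
·█·█
·███
t=20: ·██·
█···
█·██
·█·█
·███
t=21: █·█·
····
█·██
·█·█
·███
t=22: █·█·
····
··██
█··█
████
t=23: █·██
··██
··█·
█··█
████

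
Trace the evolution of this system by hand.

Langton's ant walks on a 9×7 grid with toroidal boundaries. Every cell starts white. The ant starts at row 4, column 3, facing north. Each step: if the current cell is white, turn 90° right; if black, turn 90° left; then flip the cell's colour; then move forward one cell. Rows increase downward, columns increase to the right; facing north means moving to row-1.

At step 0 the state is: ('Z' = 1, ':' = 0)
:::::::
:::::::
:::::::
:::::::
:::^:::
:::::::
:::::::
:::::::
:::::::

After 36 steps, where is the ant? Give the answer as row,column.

8,3

0) :::::::
:::::::
:::::::
:::::::
:::^:::
:::::::
:::::::
:::::::
:::::::
1) :::::::
:::::::
:::::::
:::::::
:::Z>::
:::::::
:::::::
:::::::
:::::::
2) :::::::
:::::::
:::::::
:::::::
:::ZZ::
::::v::
:::::::
:::::::
:::::::
3) :::::::
:::::::
:::::::
:::::::
:::ZZ::
:::<Z::
:::::::
:::::::
:::::::
4) :::::::
:::::::
:::::::
:::::::
:::^Z::
:::ZZ::
:::::::
:::::::
:::::::
5) :::::::
:::::::
:::::::
:::::::
::<:Z::
:::ZZ::
:::::::
:::::::
:::::::
6) :::::::
:::::::
:::::::
::^::::
::Z:Z::
:::ZZ::
:::::::
:::::::
:::::::
7) :::::::
:::::::
:::::::
::Z>:::
::Z:Z::
:::ZZ::
:::::::
:::::::
:::::::
8) :::::::
:::::::
:::::::
::ZZ:::
::ZvZ::
:::ZZ::
:::::::
:::::::
:::::::
9) :::::::
:::::::
:::::::
::ZZ:::
::<ZZ::
:::ZZ::
:::::::
:::::::
:::::::
10) :::::::
:::::::
:::::::
::ZZ:::
:::ZZ::
::vZZ::
:::::::
:::::::
:::::::
11) :::::::
:::::::
:::::::
::ZZ:::
:::ZZ::
:<ZZZ::
:::::::
:::::::
:::::::
12) :::::::
:::::::
:::::::
::ZZ:::
:^:ZZ::
:ZZZZ::
:::::::
:::::::
:::::::
13) :::::::
:::::::
:::::::
::ZZ:::
:Z>ZZ::
:ZZZZ::
:::::::
:::::::
:::::::
14) :::::::
:::::::
:::::::
::ZZ:::
:ZZZZ::
:ZvZZ::
:::::::
:::::::
:::::::
15) :::::::
:::::::
:::::::
::ZZ:::
:ZZZZ::
:Z:>Z::
:::::::
:::::::
:::::::
16) :::::::
:::::::
:::::::
::ZZ:::
:ZZ^Z::
:Z::Z::
:::::::
:::::::
:::::::
17) :::::::
:::::::
:::::::
::ZZ:::
:Z<:Z::
:Z::Z::
:::::::
:::::::
:::::::
18) :::::::
:::::::
:::::::
::ZZ:::
:Z::Z::
:Zv:Z::
:::::::
:::::::
:::::::
19) :::::::
:::::::
:::::::
::ZZ:::
:Z::Z::
:<Z:Z::
:::::::
:::::::
:::::::
20) :::::::
:::::::
:::::::
::ZZ:::
:Z::Z::
::Z:Z::
:v:::::
:::::::
:::::::
21) :::::::
:::::::
:::::::
::ZZ:::
:Z::Z::
::Z:Z::
<Z:::::
:::::::
:::::::
22) :::::::
:::::::
:::::::
::ZZ:::
:Z::Z::
^:Z:Z::
ZZ:::::
:::::::
:::::::
23) :::::::
:::::::
:::::::
::ZZ:::
:Z::Z::
Z>Z:Z::
ZZ:::::
:::::::
:::::::
24) :::::::
:::::::
:::::::
::ZZ:::
:Z::Z::
ZZZ:Z::
Zv:::::
:::::::
:::::::
25) :::::::
:::::::
:::::::
::ZZ:::
:Z::Z::
ZZZ:Z::
Z:>::::
:::::::
:::::::
26) :::::::
:::::::
:::::::
::ZZ:::
:Z::Z::
ZZZ:Z::
Z:Z::::
::v::::
:::::::
27) :::::::
:::::::
:::::::
::ZZ:::
:Z::Z::
ZZZ:Z::
Z:Z::::
:<Z::::
:::::::
28) :::::::
:::::::
:::::::
::ZZ:::
:Z::Z::
ZZZ:Z::
Z^Z::::
:ZZ::::
:::::::
29) :::::::
:::::::
:::::::
::ZZ:::
:Z::Z::
ZZZ:Z::
ZZ>::::
:ZZ::::
:::::::
30) :::::::
:::::::
:::::::
::ZZ:::
:Z::Z::
ZZ^:Z::
ZZ:::::
:ZZ::::
:::::::
31) :::::::
:::::::
:::::::
::ZZ:::
:Z::Z::
Z<::Z::
ZZ:::::
:ZZ::::
:::::::
32) :::::::
:::::::
:::::::
::ZZ:::
:Z::Z::
Z:::Z::
Zv:::::
:ZZ::::
:::::::
33) :::::::
:::::::
:::::::
::ZZ:::
:Z::Z::
Z:::Z::
Z:>::::
:ZZ::::
:::::::
34) :::::::
:::::::
:::::::
::ZZ:::
:Z::Z::
Z:::Z::
Z:Z::::
:Zv::::
:::::::
35) :::::::
:::::::
:::::::
::ZZ:::
:Z::Z::
Z:::Z::
Z:Z::::
:Z:>:::
:::::::
36) :::::::
:::::::
:::::::
::ZZ:::
:Z::Z::
Z:::Z::
Z:Z::::
:Z:Z:::
:::v:::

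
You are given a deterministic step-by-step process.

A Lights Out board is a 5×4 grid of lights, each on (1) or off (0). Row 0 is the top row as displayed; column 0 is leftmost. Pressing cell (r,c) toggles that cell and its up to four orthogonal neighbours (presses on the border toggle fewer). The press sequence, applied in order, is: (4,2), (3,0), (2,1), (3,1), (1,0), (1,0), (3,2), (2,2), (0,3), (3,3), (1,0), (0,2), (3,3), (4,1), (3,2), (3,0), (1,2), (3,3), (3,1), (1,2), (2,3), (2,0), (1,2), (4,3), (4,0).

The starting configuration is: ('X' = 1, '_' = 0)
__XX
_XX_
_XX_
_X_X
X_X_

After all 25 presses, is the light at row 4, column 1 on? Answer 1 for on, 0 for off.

1

t=0: __XX
_XX_
_XX_
_X_X
X_X_
t=1: __XX
_XX_
_XX_
_XXX
XX_X
t=2: __XX
_XX_
XXX_
X_XX
_X_X
t=3: __XX
__X_
____
XXXX
_X_X
t=4: __XX
__X_
_X__
___X
___X
t=5: X_XX
XXX_
XX__
___X
___X
t=6: __XX
__X_
_X__
___X
___X
t=7: __XX
__X_
_XX_
_XX_
__XX
t=8: __XX
____
___X
_X__
__XX
t=9: ____
___X
___X
_X__
__XX
t=10: ____
___X
____
_XXX
__X_
t=11: X___
XX_X
X___
_XXX
__X_
t=12: XXXX
XXXX
X___
_XXX
__X_
t=13: XXXX
XXXX
X__X
_X__
__XX
t=14: XXXX
XXXX
X__X
____
XX_X
t=15: XXXX
XXXX
X_XX
_XXX
XXXX
t=16: XXXX
XXXX
__XX
X_XX
_XXX
t=17: XX_X
X___
___X
X_XX
_XXX
t=18: XX_X
X___
____
X___
_XX_
t=19: XX_X
X___
_X__
_XX_
__X_
t=20: XXXX
XXXX
_XX_
_XX_
__X_
t=21: XXXX
XXX_
_X_X
_XXX
__X_
t=22: XXXX
_XX_
X__X
XXXX
__X_
t=23: XX_X
___X
X_XX
XXXX
__X_
t=24: XX_X
___X
X_XX
XXX_
___X
t=25: XX_X
___X
X_XX
_XX_
XX_X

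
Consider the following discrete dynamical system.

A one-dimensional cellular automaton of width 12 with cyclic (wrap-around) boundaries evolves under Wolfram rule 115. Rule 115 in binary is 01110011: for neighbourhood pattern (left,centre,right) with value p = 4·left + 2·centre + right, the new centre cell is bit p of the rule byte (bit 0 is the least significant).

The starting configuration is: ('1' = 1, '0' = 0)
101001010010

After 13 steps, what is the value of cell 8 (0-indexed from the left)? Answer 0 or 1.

k=0  101001010010
k=1  010110101101
k=2  101011010110
k=3  010101101011
k=4  101010110101
k=5  110101011010
k=6  011010101101
k=7  101101010110
k=8  010110101011
k=9  101011010101
k=10  110101101010
k=11  011010110101
k=12  101101011010
k=13  010110101101

1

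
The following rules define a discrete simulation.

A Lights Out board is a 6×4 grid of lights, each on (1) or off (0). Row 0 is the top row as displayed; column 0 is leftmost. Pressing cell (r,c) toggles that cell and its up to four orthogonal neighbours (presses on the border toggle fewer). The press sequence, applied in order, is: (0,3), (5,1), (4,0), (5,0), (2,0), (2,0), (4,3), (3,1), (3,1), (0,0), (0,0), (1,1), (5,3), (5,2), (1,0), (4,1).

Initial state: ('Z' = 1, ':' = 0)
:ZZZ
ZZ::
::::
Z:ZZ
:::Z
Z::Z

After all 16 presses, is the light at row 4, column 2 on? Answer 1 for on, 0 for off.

1

k=0  :ZZZ
ZZ::
::::
Z:ZZ
:::Z
Z::Z
k=1  :Z::
ZZ:Z
::::
Z:ZZ
:::Z
Z::Z
k=2  :Z::
ZZ:Z
::::
Z:ZZ
:Z:Z
:ZZZ
k=3  :Z::
ZZ:Z
::::
::ZZ
Z::Z
ZZZZ
k=4  :Z::
ZZ:Z
::::
::ZZ
:::Z
::ZZ
k=5  :Z::
:Z:Z
ZZ::
Z:ZZ
:::Z
::ZZ
k=6  :Z::
ZZ:Z
::::
::ZZ
:::Z
::ZZ
k=7  :Z::
ZZ:Z
::::
::Z:
::Z:
::Z:
k=8  :Z::
ZZ:Z
:Z::
ZZ::
:ZZ:
::Z:
k=9  :Z::
ZZ:Z
::::
::Z:
::Z:
::Z:
k=10  Z:::
:Z:Z
::::
::Z:
::Z:
::Z:
k=11  :Z::
ZZ:Z
::::
::Z:
::Z:
::Z:
k=12  ::::
::ZZ
:Z::
::Z:
::Z:
::Z:
k=13  ::::
::ZZ
:Z::
::Z:
::ZZ
:::Z
k=14  ::::
::ZZ
:Z::
::Z:
:::Z
:ZZ:
k=15  Z:::
ZZZZ
ZZ::
::Z:
:::Z
:ZZ:
k=16  Z:::
ZZZZ
ZZ::
:ZZ:
ZZZZ
::Z:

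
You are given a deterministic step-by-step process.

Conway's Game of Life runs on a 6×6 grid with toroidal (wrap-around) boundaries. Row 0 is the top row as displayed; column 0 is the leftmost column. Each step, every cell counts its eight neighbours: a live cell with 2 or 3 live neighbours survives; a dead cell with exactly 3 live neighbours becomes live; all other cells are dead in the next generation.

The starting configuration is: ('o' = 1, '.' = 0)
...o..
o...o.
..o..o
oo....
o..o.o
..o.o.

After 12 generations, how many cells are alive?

0) ...o..
o...o.
..o..o
oo....
o..o.o
..o.o.
1) ...ooo
...ooo
.....o
.oo.o.
o.oooo
..o.oo
2) o.o...
o..o..
o.o..o
.oo...
o.....
.oo...
3) o.oo..
o.oo..
o.oo.o
..o..o
o.....
o.o...
4) o....o
o.....
o....o
..oooo
o....o
o.oo.o
5) ....o.
.o....
oo.o..
.o.o..
......
......
6) ......
ooo...
oo....
oo....
......
......
7) .o....
o.o...
.....o
oo....
......
......
8) .o....
oo....
.....o
o.....
......
......
9) oo....
oo....
.o...o
......
......
......
10) oo....
..o..o
.o....
......
......
......
11) oo....
..o...
......
......
......
......
12) .o....
.o....
......
......
......
......

2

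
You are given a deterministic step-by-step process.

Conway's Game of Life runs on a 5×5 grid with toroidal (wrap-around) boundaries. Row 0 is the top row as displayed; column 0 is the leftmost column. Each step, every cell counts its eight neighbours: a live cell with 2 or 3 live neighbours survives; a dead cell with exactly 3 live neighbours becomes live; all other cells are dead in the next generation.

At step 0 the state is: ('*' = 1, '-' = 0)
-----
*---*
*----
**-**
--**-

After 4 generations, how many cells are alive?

5

gen 0: -----
*---*
*----
**-**
--**-
gen 1: ---**
*---*
---*-
**-*-
****-
gen 2: -----
*----
-***-
*--*-
-----
gen 3: -----
-**--
****-
-*-**
-----
gen 4: -----
*--*-
-----
-*-**
-----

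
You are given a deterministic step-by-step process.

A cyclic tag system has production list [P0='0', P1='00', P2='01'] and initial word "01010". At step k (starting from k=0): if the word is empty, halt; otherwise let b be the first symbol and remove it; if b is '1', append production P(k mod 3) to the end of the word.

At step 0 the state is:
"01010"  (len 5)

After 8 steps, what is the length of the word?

k=0  "01010"  (len 5)
k=1  "1010"  (len 4)
k=2  "01000"  (len 5)
k=3  "1000"  (len 4)
k=4  "0000"  (len 4)
k=5  "000"  (len 3)
k=6  "00"  (len 2)
k=7  "0"  (len 1)
k=8  (halted — word empty)

0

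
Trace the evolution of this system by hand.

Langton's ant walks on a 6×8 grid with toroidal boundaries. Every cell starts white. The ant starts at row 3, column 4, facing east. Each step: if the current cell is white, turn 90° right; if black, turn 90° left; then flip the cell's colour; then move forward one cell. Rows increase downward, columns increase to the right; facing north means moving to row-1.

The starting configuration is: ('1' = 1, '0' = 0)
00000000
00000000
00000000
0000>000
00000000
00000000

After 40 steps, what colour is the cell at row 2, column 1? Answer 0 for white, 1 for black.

k=0  00000000
00000000
00000000
0000>000
00000000
00000000
k=1  00000000
00000000
00000000
00001000
0000v000
00000000
k=2  00000000
00000000
00000000
00001000
000<1000
00000000
k=3  00000000
00000000
00000000
000^1000
00011000
00000000
k=4  00000000
00000000
00000000
0001>000
00011000
00000000
k=5  00000000
00000000
0000^000
00010000
00011000
00000000
k=6  00000000
00000000
00001>00
00010000
00011000
00000000
k=7  00000000
00000000
00001100
00010v00
00011000
00000000
k=8  00000000
00000000
00001100
0001<100
00011000
00000000
k=9  00000000
00000000
0000^100
00011100
00011000
00000000
k=10  00000000
00000000
000<0100
00011100
00011000
00000000
k=11  00000000
000^0000
00010100
00011100
00011000
00000000
k=12  00000000
0001>000
00010100
00011100
00011000
00000000
k=13  00000000
00011000
0001v100
00011100
00011000
00000000
k=14  00000000
00011000
000<1100
00011100
00011000
00000000
k=15  00000000
00011000
00001100
000v1100
00011000
00000000
k=16  00000000
00011000
00001100
0000>100
00011000
00000000
k=17  00000000
00011000
0000^100
00000100
00011000
00000000
k=18  00000000
00011000
000<0100
00000100
00011000
00000000
k=19  00000000
000^1000
00010100
00000100
00011000
00000000
k=20  00000000
00<01000
00010100
00000100
00011000
00000000
k=21  00^00000
00101000
00010100
00000100
00011000
00000000
k=22  001>0000
00101000
00010100
00000100
00011000
00000000
k=23  00110000
001v1000
00010100
00000100
00011000
00000000
k=24  00110000
00<11000
00010100
00000100
00011000
00000000
k=25  00110000
00011000
00v10100
00000100
00011000
00000000
k=26  00110000
00011000
0<110100
00000100
00011000
00000000
k=27  00110000
0^011000
01110100
00000100
00011000
00000000
k=28  00110000
01>11000
01110100
00000100
00011000
00000000
k=29  00110000
01111000
01v10100
00000100
00011000
00000000
k=30  00110000
01111000
010>0100
00000100
00011000
00000000
k=31  00110000
011^1000
01000100
00000100
00011000
00000000
k=32  00110000
01<01000
01000100
00000100
00011000
00000000
k=33  00110000
01001000
01v00100
00000100
00011000
00000000
k=34  00110000
01001000
0<100100
00000100
00011000
00000000
k=35  00110000
01001000
00100100
0v000100
00011000
00000000
k=36  00110000
01001000
00100100
<1000100
00011000
00000000
k=37  00110000
01001000
^0100100
11000100
00011000
00000000
k=38  00110000
01001000
1>100100
11000100
00011000
00000000
k=39  00110000
01001000
11100100
1v000100
00011000
00000000
k=40  00110000
01001000
11100100
10>00100
00011000
00000000

1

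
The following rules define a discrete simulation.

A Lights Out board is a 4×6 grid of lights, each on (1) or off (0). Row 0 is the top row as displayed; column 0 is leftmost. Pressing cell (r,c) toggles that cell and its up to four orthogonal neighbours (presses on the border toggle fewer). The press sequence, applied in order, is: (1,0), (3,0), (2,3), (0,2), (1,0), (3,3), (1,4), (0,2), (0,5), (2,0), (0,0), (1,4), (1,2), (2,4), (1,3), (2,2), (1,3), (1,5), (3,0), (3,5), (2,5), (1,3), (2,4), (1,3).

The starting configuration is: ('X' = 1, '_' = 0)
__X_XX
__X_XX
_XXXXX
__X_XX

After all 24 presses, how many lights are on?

12

step 0: __X_XX
__X_XX
_XXXXX
__X_XX
step 1: X_X_XX
XXX_XX
XXXXXX
__X_XX
step 2: X_X_XX
XXX_XX
_XXXXX
XXX_XX
step 3: X_X_XX
XXXXXX
_X___X
XXXXXX
step 4: XX_XXX
XX_XXX
_X___X
XXXXXX
step 5: _X_XXX
___XXX
XX___X
XXXXXX
step 6: _X_XXX
___XXX
XX_X_X
XX___X
step 7: _X_X_X
______
XX_XXX
XX___X
step 8: __X__X
__X___
XX_XXX
XX___X
step 9: __X_X_
__X__X
XX_XXX
XX___X
step 10: __X_X_
X_X__X
___XXX
_X___X
step 11: XXX_X_
__X__X
___XXX
_X___X
step 12: XXX___
__XXX_
___X_X
_X___X
step 13: XX____
_X__X_
__XX_X
_X___X
step 14: XX____
_X____
__X_X_
_X__XX
step 15: XX_X__
_XXXX_
__XXX_
_X__XX
step 16: XX_X__
_X_XX_
_X__X_
_XX_XX
step 17: XX____
_XX___
_X_XX_
_XX_XX
step 18: XX___X
_XX_XX
_X_XXX
_XX_XX
step 19: XX___X
_XX_XX
XX_XXX
X_X_XX
step 20: XX___X
_XX_XX
XX_XX_
X_X___
step 21: XX___X
_XX_X_
XX_X_X
X_X__X
step 22: XX_X_X
_X_X__
XX___X
X_X__X
step 23: XX_X_X
_X_XX_
XX_XX_
X_X_XX
step 24: XX___X
_XX___
XX__X_
X_X_XX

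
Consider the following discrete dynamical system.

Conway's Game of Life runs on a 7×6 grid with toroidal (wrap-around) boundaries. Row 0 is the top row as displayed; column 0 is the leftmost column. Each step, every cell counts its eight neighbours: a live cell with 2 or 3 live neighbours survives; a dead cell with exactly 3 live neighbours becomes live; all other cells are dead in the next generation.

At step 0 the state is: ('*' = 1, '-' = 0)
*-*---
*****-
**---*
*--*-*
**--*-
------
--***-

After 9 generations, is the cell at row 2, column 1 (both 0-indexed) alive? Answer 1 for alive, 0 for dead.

1

0) *-*---
*****-
**---*
*--*-*
**--*-
------
--***-
1) *-----
---**-
------
--*---
**--*-
-**-**
-***--
2) -*--*-
------
---*--
-*----
*---*-
----**
---***
3) ---***
------
------
------
*---*-
*-----
*--*--
4) ---***
----*-
------
------
-----*
**----
*--*--
5) ---*-*
---***
------
------
*-----
**---*
****--
6) -*---*
---*-*
----*-
------
**---*
-----*
---*--
7) *-*---
*----*
----*-
*----*
*----*
----**
*---*-
8) *-----
**---*
----*-
*---*-
------
----*-
**-**-
9) --*-*-
**---*
-*--*-
-----*
-----*
---***
**-**-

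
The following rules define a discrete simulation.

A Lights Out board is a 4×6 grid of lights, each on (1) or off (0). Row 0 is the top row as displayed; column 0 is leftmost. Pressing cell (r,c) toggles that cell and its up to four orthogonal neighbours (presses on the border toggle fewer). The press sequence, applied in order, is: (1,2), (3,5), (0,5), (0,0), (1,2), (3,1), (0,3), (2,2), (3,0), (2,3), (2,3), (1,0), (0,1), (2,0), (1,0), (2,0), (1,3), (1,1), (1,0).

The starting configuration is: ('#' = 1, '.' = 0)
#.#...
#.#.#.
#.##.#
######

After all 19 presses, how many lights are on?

step 0: #.#...
#.#.#.
#.##.#
######
step 1: #.....
##.##.
#..#.#
######
step 2: #.....
##.##.
#..#..
####..
step 3: #...##
##.###
#..#..
####..
step 4: .#..##
.#.###
#..#..
####..
step 5: .##.##
..#.##
#.##..
####..
step 6: .##.##
..#.##
####..
...#..
step 7: .#.#.#
..####
####..
...#..
step 8: .#.#.#
...###
#.....
..##..
step 9: .#.#.#
...###
......
####..
step 10: .#.#.#
....##
..###.
###...
step 11: .#.#.#
...###
......
####..
step 12: ##.#.#
##.###
#.....
####..
step 13: ..##.#
#..###
#.....
####..
step 14: ..##.#
...###
.#....
.###..
step 15: #.##.#
##.###
##....
.###..
step 16: #.##.#
.#.###
......
####..
step 17: #.#..#
.##..#
...#..
####..
step 18: ###..#
#....#
.#.#..
####..
step 19: .##..#
.#...#
##.#..
####..

12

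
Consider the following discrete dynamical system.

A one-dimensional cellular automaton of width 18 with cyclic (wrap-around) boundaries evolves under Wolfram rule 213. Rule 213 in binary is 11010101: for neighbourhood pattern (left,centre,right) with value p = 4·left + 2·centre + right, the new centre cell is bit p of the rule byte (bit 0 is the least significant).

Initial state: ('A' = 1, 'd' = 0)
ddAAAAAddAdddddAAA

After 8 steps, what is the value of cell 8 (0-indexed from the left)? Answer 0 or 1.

step 0: ddAAAAAddAdddddAAA
step 1: AddAAAAAdAAAAAddAA
step 2: AAddAAAAddAAAAAddA
step 3: AAAddAAAAddAAAAAdd
step 4: dAAAddAAAAddAAAAAd
step 5: ddAAAddAAAAddAAAAA
step 6: AddAAAddAAAAddAAAA
step 7: AAddAAAddAAAAddAAA
step 8: AAAddAAAddAAAAddAA

0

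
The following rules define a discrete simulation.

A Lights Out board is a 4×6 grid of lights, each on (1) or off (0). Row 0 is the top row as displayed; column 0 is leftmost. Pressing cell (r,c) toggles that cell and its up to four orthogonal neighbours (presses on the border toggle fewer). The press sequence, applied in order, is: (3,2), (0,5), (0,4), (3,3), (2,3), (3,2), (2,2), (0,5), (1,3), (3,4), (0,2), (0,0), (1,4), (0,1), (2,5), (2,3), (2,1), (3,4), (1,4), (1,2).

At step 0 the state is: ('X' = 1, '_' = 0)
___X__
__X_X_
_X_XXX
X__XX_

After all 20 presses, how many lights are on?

15

[0] ___X__
__X_X_
_X_XXX
X__XX_
[1] ___X__
__X_X_
_XXXXX
XXX_X_
[2] ___XXX
__X_XX
_XXXXX
XXX_X_
[3] ______
__X__X
_XXXXX
XXX_X_
[4] ______
__X__X
_XX_XX
XX_X__
[5] ______
__XX_X
_X_X_X
XX____
[6] ______
__XX_X
_XXX_X
X_XX__
[7] ______
___X_X
_____X
X__X__
[8] ____XX
___X__
_____X
X__X__
[9] ___XXX
__X_X_
___X_X
X__X__
[10] ___XXX
__X_X_
___XXX
X___XX
[11] _XX_XX
____X_
___XXX
X___XX
[12] X_X_XX
X___X_
___XXX
X___XX
[13] X_X__X
X__X_X
___X_X
X___XX
[14] _X___X
XX_X_X
___X_X
X___XX
[15] _X___X
XX_X__
___XX_
X___X_
[16] _X___X
XX____
__X___
X__XX_
[17] _X___X
X_____
XX____
XX_XX_
[18] _X___X
X_____
XX__X_
XX___X
[19] _X__XX
X__XXX
XX____
XX___X
[20] _XX_XX
XXX_XX
XXX___
XX___X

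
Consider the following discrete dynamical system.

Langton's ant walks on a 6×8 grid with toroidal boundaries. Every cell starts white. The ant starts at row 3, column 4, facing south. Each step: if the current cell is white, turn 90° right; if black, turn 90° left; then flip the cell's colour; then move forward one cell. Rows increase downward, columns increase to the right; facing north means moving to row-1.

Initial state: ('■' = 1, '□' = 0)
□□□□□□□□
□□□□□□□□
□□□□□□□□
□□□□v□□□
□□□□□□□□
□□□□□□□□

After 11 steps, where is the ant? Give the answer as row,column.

k=0  □□□□□□□□
□□□□□□□□
□□□□□□□□
□□□□v□□□
□□□□□□□□
□□□□□□□□
k=1  □□□□□□□□
□□□□□□□□
□□□□□□□□
□□□<■□□□
□□□□□□□□
□□□□□□□□
k=2  □□□□□□□□
□□□□□□□□
□□□^□□□□
□□□■■□□□
□□□□□□□□
□□□□□□□□
k=3  □□□□□□□□
□□□□□□□□
□□□■>□□□
□□□■■□□□
□□□□□□□□
□□□□□□□□
k=4  □□□□□□□□
□□□□□□□□
□□□■■□□□
□□□■v□□□
□□□□□□□□
□□□□□□□□
k=5  □□□□□□□□
□□□□□□□□
□□□■■□□□
□□□■□>□□
□□□□□□□□
□□□□□□□□
k=6  □□□□□□□□
□□□□□□□□
□□□■■□□□
□□□■□■□□
□□□□□v□□
□□□□□□□□
k=7  □□□□□□□□
□□□□□□□□
□□□■■□□□
□□□■□■□□
□□□□<■□□
□□□□□□□□
k=8  □□□□□□□□
□□□□□□□□
□□□■■□□□
□□□■^■□□
□□□□■■□□
□□□□□□□□
k=9  □□□□□□□□
□□□□□□□□
□□□■■□□□
□□□■■>□□
□□□□■■□□
□□□□□□□□
k=10  □□□□□□□□
□□□□□□□□
□□□■■^□□
□□□■■□□□
□□□□■■□□
□□□□□□□□
k=11  □□□□□□□□
□□□□□□□□
□□□■■■>□
□□□■■□□□
□□□□■■□□
□□□□□□□□

2,6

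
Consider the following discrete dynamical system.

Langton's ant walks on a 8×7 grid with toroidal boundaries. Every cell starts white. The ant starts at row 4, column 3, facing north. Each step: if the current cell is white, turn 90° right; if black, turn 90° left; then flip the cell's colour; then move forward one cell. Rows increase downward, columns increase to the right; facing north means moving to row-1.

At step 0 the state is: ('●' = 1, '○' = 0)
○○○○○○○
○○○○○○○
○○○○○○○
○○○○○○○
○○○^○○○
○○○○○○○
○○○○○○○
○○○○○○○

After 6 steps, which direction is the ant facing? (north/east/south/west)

north

step 0: ○○○○○○○
○○○○○○○
○○○○○○○
○○○○○○○
○○○^○○○
○○○○○○○
○○○○○○○
○○○○○○○
step 1: ○○○○○○○
○○○○○○○
○○○○○○○
○○○○○○○
○○○●>○○
○○○○○○○
○○○○○○○
○○○○○○○
step 2: ○○○○○○○
○○○○○○○
○○○○○○○
○○○○○○○
○○○●●○○
○○○○v○○
○○○○○○○
○○○○○○○
step 3: ○○○○○○○
○○○○○○○
○○○○○○○
○○○○○○○
○○○●●○○
○○○<●○○
○○○○○○○
○○○○○○○
step 4: ○○○○○○○
○○○○○○○
○○○○○○○
○○○○○○○
○○○^●○○
○○○●●○○
○○○○○○○
○○○○○○○
step 5: ○○○○○○○
○○○○○○○
○○○○○○○
○○○○○○○
○○<○●○○
○○○●●○○
○○○○○○○
○○○○○○○
step 6: ○○○○○○○
○○○○○○○
○○○○○○○
○○^○○○○
○○●○●○○
○○○●●○○
○○○○○○○
○○○○○○○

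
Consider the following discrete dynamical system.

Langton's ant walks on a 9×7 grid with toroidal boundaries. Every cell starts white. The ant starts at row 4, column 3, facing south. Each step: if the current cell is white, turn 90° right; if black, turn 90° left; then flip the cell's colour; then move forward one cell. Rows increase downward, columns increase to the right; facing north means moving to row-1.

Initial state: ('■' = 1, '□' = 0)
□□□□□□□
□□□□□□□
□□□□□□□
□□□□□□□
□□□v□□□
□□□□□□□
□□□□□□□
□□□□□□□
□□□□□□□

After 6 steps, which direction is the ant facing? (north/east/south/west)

k=0  □□□□□□□
□□□□□□□
□□□□□□□
□□□□□□□
□□□v□□□
□□□□□□□
□□□□□□□
□□□□□□□
□□□□□□□
k=1  □□□□□□□
□□□□□□□
□□□□□□□
□□□□□□□
□□<■□□□
□□□□□□□
□□□□□□□
□□□□□□□
□□□□□□□
k=2  □□□□□□□
□□□□□□□
□□□□□□□
□□^□□□□
□□■■□□□
□□□□□□□
□□□□□□□
□□□□□□□
□□□□□□□
k=3  □□□□□□□
□□□□□□□
□□□□□□□
□□■>□□□
□□■■□□□
□□□□□□□
□□□□□□□
□□□□□□□
□□□□□□□
k=4  □□□□□□□
□□□□□□□
□□□□□□□
□□■■□□□
□□■v□□□
□□□□□□□
□□□□□□□
□□□□□□□
□□□□□□□
k=5  □□□□□□□
□□□□□□□
□□□□□□□
□□■■□□□
□□■□>□□
□□□□□□□
□□□□□□□
□□□□□□□
□□□□□□□
k=6  □□□□□□□
□□□□□□□
□□□□□□□
□□■■□□□
□□■□■□□
□□□□v□□
□□□□□□□
□□□□□□□
□□□□□□□

south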